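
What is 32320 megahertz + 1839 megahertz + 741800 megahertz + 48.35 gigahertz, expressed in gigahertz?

824.309 gigahertz

In gigahertz:
  32320 megahertz = 32320 × 10^-3 gigahertz = 32.32
  1839 megahertz = 1839 × 10^-3 gigahertz = 1.839
  741800 megahertz = 741800 × 10^-3 gigahertz = 741.8
  48.35 gigahertz → 48.35
Sum: 32.32 + 1.839 + 741.8 + 48.35 = 824.309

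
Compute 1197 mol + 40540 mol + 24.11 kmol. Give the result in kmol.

In kmol:
  1197 mol = 1197 × 10^-3 kmol = 1.197
  40540 mol = 40540 × 10^-3 kmol = 40.54
  24.11 kmol → 24.11
Sum: 1.197 + 40.54 + 24.11 = 65.847

65.847 kmol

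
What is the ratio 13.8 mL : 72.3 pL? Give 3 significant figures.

191000000

(13.8e-3) / (72.3e-12) = 0.1909e9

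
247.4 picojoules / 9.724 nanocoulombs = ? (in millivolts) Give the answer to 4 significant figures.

(247.4e-12) / (9.724e-9) = 25.4422e-3 V

25.44 millivolts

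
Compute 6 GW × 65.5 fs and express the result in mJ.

0.393 mJ

6 × 10^9 × 65.5 × 10^-15 = 393 × 10^-6 J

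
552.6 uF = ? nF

552600 nF

micro = 10⁻⁶, nano = 10⁻⁹; factor is 10³.
552.6 × 10³ = 552600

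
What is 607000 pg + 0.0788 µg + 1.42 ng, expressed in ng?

In ng:
  607000 pg = 607000e-3 ng = 607
  0.0788 µg = 0.0788e3 ng = 78.8
  1.42 ng → 1.42
Sum: 607 + 78.8 + 1.42 = 687.22

687.22 ng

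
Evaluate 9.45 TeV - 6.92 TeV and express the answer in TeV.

2.53 TeV

In TeV:
  9.45 TeV → 9.45
  6.92 TeV → 6.92
Difference: 9.45 - 6.92 = 2.53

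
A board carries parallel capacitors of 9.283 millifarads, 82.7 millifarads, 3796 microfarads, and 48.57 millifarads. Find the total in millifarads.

In millifarads:
  9.283 millifarads → 9.283
  82.7 millifarads → 82.7
  3796 microfarads = 3796e-3 millifarads = 3.796
  48.57 millifarads → 48.57
Sum: 9.283 + 82.7 + 3.796 + 48.57 = 144.349

144.349 millifarads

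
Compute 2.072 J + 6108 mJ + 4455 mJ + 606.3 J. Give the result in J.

In J:
  2.072 J → 2.072
  6108 mJ = 6108e-3 J = 6.108
  4455 mJ = 4455e-3 J = 4.455
  606.3 J → 606.3
Sum: 2.072 + 6.108 + 4.455 + 606.3 = 618.935

618.935 J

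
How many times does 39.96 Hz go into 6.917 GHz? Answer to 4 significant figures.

173100000

(6.917 × 10^9) / (39.96) = 0.1731 × 10^9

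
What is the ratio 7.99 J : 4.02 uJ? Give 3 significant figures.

(7.99) / (4.02e-6) = 1.988e6

1990000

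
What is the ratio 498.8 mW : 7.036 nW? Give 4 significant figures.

(498.8 × 10⁻³) / (7.036 × 10⁻⁹) = 70.893 × 10⁶

70890000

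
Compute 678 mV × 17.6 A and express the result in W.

11.9328 W

678e-3 × 17.6 = 11932.8e-3 W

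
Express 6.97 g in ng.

(no prefix) = 10^0, nano = 10^-9; factor is 10^9.
6.97 × 10^9 = 6970000000

6970000000 ng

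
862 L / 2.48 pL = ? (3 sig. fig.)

(862) / (2.48e-12) = 347.6e12

348000000000000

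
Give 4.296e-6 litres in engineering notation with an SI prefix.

= 4.296e-6 litres; 1e-6 is micro.

4.296 microlitres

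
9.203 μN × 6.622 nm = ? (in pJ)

0.060942266 pJ

9.203 × 10^-6 × 6.622 × 10^-9 = 60.942266 × 10^-15 J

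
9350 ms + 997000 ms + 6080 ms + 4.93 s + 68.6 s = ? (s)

1085.96 s

In s:
  9350 ms = 9350e-3 s = 9.35
  997000 ms = 997000e-3 s = 997
  6080 ms = 6080e-3 s = 6.08
  4.93 s → 4.93
  68.6 s → 68.6
Sum: 9.35 + 997 + 6.08 + 4.93 + 68.6 = 1085.96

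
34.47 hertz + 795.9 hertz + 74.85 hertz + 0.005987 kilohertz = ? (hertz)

In hertz:
  34.47 hertz → 34.47
  795.9 hertz → 795.9
  74.85 hertz → 74.85
  0.005987 kilohertz = 0.005987 × 10³ hertz = 5.987
Sum: 34.47 + 795.9 + 74.85 + 5.987 = 911.207

911.207 hertz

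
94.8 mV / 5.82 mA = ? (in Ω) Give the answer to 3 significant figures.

(94.8e-3) / (5.82e-3) = 16.289 Ω

16.3 Ω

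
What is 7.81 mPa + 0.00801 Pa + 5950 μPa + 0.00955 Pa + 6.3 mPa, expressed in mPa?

37.62 mPa

In mPa:
  7.81 mPa → 7.81
  0.00801 Pa = 0.00801 × 10³ mPa = 8.01
  5950 μPa = 5950 × 10⁻³ mPa = 5.95
  0.00955 Pa = 0.00955 × 10³ mPa = 9.55
  6.3 mPa → 6.3
Sum: 7.81 + 8.01 + 5.95 + 9.55 + 6.3 = 37.62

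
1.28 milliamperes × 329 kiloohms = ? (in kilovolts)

1.28e-3 × 329e3 = 421.12 V

0.42112 kilovolts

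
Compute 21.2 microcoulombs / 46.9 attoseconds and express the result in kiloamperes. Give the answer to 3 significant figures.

(21.2 × 10^-6) / (46.9 × 10^-18) = 0.45203 × 10^12 A

452000000 kiloamperes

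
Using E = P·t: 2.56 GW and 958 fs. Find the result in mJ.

2.45248 mJ

2.56e9 × 958e-15 = 2452.48e-6 J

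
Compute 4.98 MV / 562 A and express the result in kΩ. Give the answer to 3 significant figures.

(4.98 × 10⁶) / (562) = 0.0088612 × 10⁶ Ω

8.86 kΩ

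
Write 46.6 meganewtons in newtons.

46600000 newtons

mega = 10^6, (no prefix) = 10^0; factor is 10^6.
46.6 × 10^6 = 46600000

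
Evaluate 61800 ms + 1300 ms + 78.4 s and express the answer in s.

In s:
  61800 ms = 61800 × 10^-3 s = 61.8
  1300 ms = 1300 × 10^-3 s = 1.3
  78.4 s → 78.4
Sum: 61.8 + 1.3 + 78.4 = 141.5

141.5 s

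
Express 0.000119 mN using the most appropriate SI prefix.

= 119e-9 N; 1e-9 is nano.

119 nN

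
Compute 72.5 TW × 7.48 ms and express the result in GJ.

542.3 GJ

72.5 × 10¹² × 7.48 × 10⁻³ = 542.3 × 10⁹ J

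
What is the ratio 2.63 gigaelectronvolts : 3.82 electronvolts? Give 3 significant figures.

(2.63 × 10⁹) / (3.82) = 0.6885 × 10⁹

688000000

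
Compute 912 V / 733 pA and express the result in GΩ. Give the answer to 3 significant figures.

1240 GΩ

(912) / (733 × 10^-12) = 1.2442 × 10^12 Ω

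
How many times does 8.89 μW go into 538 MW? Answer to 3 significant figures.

60500000000000

(538 × 10^6) / (8.89 × 10^-6) = 60.52 × 10^12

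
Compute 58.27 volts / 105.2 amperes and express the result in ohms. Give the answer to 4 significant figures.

(58.27) / (105.2) = 0.553897 Ω

0.5539 ohms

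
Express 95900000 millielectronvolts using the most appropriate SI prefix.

= 95.9e3 electronvolts; 1e3 is kilo.

95.9 kiloelectronvolts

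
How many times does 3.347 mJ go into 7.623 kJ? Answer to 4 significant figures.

2278000

(7.623e3) / (3.347e-3) = 2.2776e6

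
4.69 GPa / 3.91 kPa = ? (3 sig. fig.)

(4.69 × 10⁹) / (3.91 × 10³) = 1.199 × 10⁶

1200000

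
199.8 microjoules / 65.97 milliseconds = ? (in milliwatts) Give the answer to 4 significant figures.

3.029 milliwatts

(199.8 × 10^-6) / (65.97 × 10^-3) = 3.02865 × 10^-3 W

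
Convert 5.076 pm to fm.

pico = 10⁻¹², femto = 10⁻¹⁵; factor is 10³.
5.076 × 10³ = 5076

5076 fm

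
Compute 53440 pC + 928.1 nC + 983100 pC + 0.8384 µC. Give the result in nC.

In nC:
  53440 pC = 53440e-3 nC = 53.44
  928.1 nC → 928.1
  983100 pC = 983100e-3 nC = 983.1
  0.8384 µC = 0.8384e3 nC = 838.4
Sum: 53.44 + 928.1 + 983.1 + 838.4 = 2803.04

2803.04 nC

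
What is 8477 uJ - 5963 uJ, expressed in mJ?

2.514 mJ

In mJ:
  8477 uJ = 8477 × 10^-3 mJ = 8.477
  5963 uJ = 5963 × 10^-3 mJ = 5.963
Difference: 8.477 - 5.963 = 2.514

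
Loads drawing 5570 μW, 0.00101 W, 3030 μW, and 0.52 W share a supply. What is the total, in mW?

529.61 mW

In mW:
  5570 μW = 5570 × 10^-3 mW = 5.57
  0.00101 W = 0.00101 × 10^3 mW = 1.01
  3030 μW = 3030 × 10^-3 mW = 3.03
  0.52 W = 0.52 × 10^3 mW = 520
Sum: 5.57 + 1.01 + 3.03 + 520 = 529.61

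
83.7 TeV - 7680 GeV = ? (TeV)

76.02 TeV

In TeV:
  83.7 TeV → 83.7
  7680 GeV = 7680e-3 TeV = 7.68
Difference: 83.7 - 7.68 = 76.02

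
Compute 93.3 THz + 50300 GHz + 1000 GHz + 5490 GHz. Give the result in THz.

In THz:
  93.3 THz → 93.3
  50300 GHz = 50300 × 10^-3 THz = 50.3
  1000 GHz = 1000 × 10^-3 THz = 1
  5490 GHz = 5490 × 10^-3 THz = 5.49
Sum: 93.3 + 50.3 + 1 + 5.49 = 150.09

150.09 THz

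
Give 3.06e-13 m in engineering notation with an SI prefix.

= 306e-15 m; 1e-15 is femto.

306 fm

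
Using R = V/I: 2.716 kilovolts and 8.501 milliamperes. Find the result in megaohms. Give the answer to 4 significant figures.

0.3195 megaohms

(2.716 × 10³) / (8.501 × 10⁻³) = 0.319492 × 10⁶ Ω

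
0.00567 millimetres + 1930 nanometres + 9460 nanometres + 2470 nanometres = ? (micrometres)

19.53 micrometres

In micrometres:
  0.00567 millimetres = 0.00567 × 10^3 micrometres = 5.67
  1930 nanometres = 1930 × 10^-3 micrometres = 1.93
  9460 nanometres = 9460 × 10^-3 micrometres = 9.46
  2470 nanometres = 2470 × 10^-3 micrometres = 2.47
Sum: 5.67 + 1.93 + 9.46 + 2.47 = 19.53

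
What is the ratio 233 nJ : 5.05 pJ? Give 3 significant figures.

(233e-9) / (5.05e-12) = 46.14e3

46100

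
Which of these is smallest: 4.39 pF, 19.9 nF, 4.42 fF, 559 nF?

4.42 fF

4.39 pF = 0.00000000000439 F
19.9 nF = 0.0000000199 F
4.42 fF = 0.00000000000000442 F
559 nF = 0.000000559 F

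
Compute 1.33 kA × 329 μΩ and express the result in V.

1.33 × 10^3 × 329 × 10^-6 = 437.57 × 10^-3 V

0.43757 V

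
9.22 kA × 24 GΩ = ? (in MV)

9.22 × 10³ × 24 × 10⁹ = 221.28 × 10¹² V

221280000 MV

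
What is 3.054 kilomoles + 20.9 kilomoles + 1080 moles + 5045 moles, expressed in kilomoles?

30.079 kilomoles

In kilomoles:
  3.054 kilomoles → 3.054
  20.9 kilomoles → 20.9
  1080 moles = 1080 × 10^-3 kilomoles = 1.08
  5045 moles = 5045 × 10^-3 kilomoles = 5.045
Sum: 3.054 + 20.9 + 1.08 + 5.045 = 30.079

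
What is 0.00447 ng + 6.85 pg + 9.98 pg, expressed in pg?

In pg:
  0.00447 ng = 0.00447e3 pg = 4.47
  6.85 pg → 6.85
  9.98 pg → 9.98
Sum: 4.47 + 6.85 + 9.98 = 21.3

21.3 pg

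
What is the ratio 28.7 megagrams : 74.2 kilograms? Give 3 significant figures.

387

(28.7 × 10^6) / (74.2 × 10^3) = 0.3868 × 10^3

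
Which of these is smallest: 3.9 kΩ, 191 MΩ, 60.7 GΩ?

3.9 kΩ

3.9 kΩ = 3900 Ω
191 MΩ = 191000000 Ω
60.7 GΩ = 60700000000 Ω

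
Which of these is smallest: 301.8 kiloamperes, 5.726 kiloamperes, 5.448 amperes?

5.448 amperes

301.8 kiloamperes = 301800 amperes
5.726 kiloamperes = 5726 amperes
5.448 amperes = 5.448 amperes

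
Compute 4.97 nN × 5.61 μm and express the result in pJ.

4.97e-9 × 5.61e-6 = 27.8817e-15 J

0.0278817 pJ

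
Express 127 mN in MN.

milli = 10^-3, mega = 10^6; factor is 10^-9.
127 × 10^-9 = 0.000000127

0.000000127 MN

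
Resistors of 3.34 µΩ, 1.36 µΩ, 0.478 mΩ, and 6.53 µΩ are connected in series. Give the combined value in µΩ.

In µΩ:
  3.34 µΩ → 3.34
  1.36 µΩ → 1.36
  0.478 mΩ = 0.478e3 µΩ = 478
  6.53 µΩ → 6.53
Sum: 3.34 + 1.36 + 478 + 6.53 = 489.23

489.23 µΩ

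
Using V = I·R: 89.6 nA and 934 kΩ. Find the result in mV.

83.6864 mV

89.6 × 10^-9 × 934 × 10^3 = 83686.4 × 10^-6 V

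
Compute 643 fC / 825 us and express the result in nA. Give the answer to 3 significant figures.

(643 × 10⁻¹⁵) / (825 × 10⁻⁶) = 0.77939 × 10⁻⁹ A

0.779 nA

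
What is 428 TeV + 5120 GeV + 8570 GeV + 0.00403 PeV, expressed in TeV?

In TeV:
  428 TeV → 428
  5120 GeV = 5120 × 10⁻³ TeV = 5.12
  8570 GeV = 8570 × 10⁻³ TeV = 8.57
  0.00403 PeV = 0.00403 × 10³ TeV = 4.03
Sum: 428 + 5.12 + 8.57 + 4.03 = 445.72

445.72 TeV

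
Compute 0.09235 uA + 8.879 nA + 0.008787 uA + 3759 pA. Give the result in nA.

113.775 nA

In nA:
  0.09235 uA = 0.09235e3 nA = 92.35
  8.879 nA → 8.879
  0.008787 uA = 0.008787e3 nA = 8.787
  3759 pA = 3759e-3 nA = 3.759
Sum: 92.35 + 8.879 + 8.787 + 3.759 = 113.775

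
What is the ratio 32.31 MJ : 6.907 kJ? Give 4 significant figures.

4678

(32.31 × 10^6) / (6.907 × 10^3) = 4.6779 × 10^3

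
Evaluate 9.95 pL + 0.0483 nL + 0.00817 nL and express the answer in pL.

66.42 pL

In pL:
  9.95 pL → 9.95
  0.0483 nL = 0.0483e3 pL = 48.3
  0.00817 nL = 0.00817e3 pL = 8.17
Sum: 9.95 + 48.3 + 8.17 = 66.42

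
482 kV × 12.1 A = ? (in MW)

5.8322 MW

482 × 10³ × 12.1 = 5832.2 × 10³ W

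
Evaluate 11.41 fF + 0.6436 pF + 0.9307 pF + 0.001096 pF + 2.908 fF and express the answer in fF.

In fF:
  11.41 fF → 11.41
  0.6436 pF = 0.6436e3 fF = 643.6
  0.9307 pF = 0.9307e3 fF = 930.7
  0.001096 pF = 0.001096e3 fF = 1.096
  2.908 fF → 2.908
Sum: 11.41 + 643.6 + 930.7 + 1.096 + 2.908 = 1589.714

1589.714 fF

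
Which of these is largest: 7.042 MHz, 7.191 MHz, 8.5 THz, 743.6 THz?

743.6 THz

7.042 MHz = 7042000 Hz
7.191 MHz = 7191000 Hz
8.5 THz = 8500000000000 Hz
743.6 THz = 743600000000000 Hz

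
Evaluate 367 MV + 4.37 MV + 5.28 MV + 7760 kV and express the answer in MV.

In MV:
  367 MV → 367
  4.37 MV → 4.37
  5.28 MV → 5.28
  7760 kV = 7760e-3 MV = 7.76
Sum: 367 + 4.37 + 5.28 + 7.76 = 384.41

384.41 MV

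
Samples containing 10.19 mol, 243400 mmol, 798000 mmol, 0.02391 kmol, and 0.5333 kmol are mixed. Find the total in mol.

In mol:
  10.19 mol → 10.19
  243400 mmol = 243400 × 10^-3 mol = 243.4
  798000 mmol = 798000 × 10^-3 mol = 798
  0.02391 kmol = 0.02391 × 10^3 mol = 23.91
  0.5333 kmol = 0.5333 × 10^3 mol = 533.3
Sum: 10.19 + 243.4 + 798 + 23.91 + 533.3 = 1608.8

1608.8 mol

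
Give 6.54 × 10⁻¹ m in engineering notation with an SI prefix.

= 654 × 10⁻³ m; 10⁻³ is milli.

654 mm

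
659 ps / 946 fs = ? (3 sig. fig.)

697

(659 × 10⁻¹²) / (946 × 10⁻¹⁵) = 0.6966 × 10³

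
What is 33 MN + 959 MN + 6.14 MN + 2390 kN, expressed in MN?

In MN:
  33 MN → 33
  959 MN → 959
  6.14 MN → 6.14
  2390 kN = 2390 × 10⁻³ MN = 2.39
Sum: 33 + 959 + 6.14 + 2.39 = 1000.53

1000.53 MN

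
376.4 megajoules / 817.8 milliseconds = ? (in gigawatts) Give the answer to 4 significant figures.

0.4603 gigawatts

(376.4e6) / (817.8e-3) = 0.460259e9 W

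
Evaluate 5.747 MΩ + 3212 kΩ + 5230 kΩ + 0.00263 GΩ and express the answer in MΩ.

16.819 MΩ

In MΩ:
  5.747 MΩ → 5.747
  3212 kΩ = 3212 × 10^-3 MΩ = 3.212
  5230 kΩ = 5230 × 10^-3 MΩ = 5.23
  0.00263 GΩ = 0.00263 × 10^3 MΩ = 2.63
Sum: 5.747 + 3.212 + 5.23 + 2.63 = 16.819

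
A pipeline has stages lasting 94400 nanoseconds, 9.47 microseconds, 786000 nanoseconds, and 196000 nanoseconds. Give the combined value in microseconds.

In microseconds:
  94400 nanoseconds = 94400 × 10^-3 microseconds = 94.4
  9.47 microseconds → 9.47
  786000 nanoseconds = 786000 × 10^-3 microseconds = 786
  196000 nanoseconds = 196000 × 10^-3 microseconds = 196
Sum: 94.4 + 9.47 + 786 + 196 = 1085.87

1085.87 microseconds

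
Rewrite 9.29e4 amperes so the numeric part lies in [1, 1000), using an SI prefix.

92.9 kiloamperes

= 92.9e3 amperes; 1e3 is kilo.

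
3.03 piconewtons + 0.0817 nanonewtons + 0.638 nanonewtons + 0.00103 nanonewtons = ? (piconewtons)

723.76 piconewtons

In piconewtons:
  3.03 piconewtons → 3.03
  0.0817 nanonewtons = 0.0817 × 10^3 piconewtons = 81.7
  0.638 nanonewtons = 0.638 × 10^3 piconewtons = 638
  0.00103 nanonewtons = 0.00103 × 10^3 piconewtons = 1.03
Sum: 3.03 + 81.7 + 638 + 1.03 = 723.76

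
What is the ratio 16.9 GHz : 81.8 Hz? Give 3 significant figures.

207000000

(16.9e9) / (81.8) = 0.2066e9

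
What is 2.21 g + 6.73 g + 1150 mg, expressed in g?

10.09 g

In g:
  2.21 g → 2.21
  6.73 g → 6.73
  1150 mg = 1150e-3 g = 1.15
Sum: 2.21 + 6.73 + 1.15 = 10.09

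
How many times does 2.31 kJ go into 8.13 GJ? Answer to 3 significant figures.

(8.13 × 10⁹) / (2.31 × 10³) = 3.519 × 10⁶

3520000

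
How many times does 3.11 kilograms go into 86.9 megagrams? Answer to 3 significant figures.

(86.9e6) / (3.11e3) = 27.94e3

27900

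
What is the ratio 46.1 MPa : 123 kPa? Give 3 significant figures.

(46.1e6) / (123e3) = 0.3748e3

375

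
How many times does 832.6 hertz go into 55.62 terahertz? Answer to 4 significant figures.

66800000000

(55.62e12) / (832.6) = 0.066803e12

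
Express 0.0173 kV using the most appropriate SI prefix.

17.3 V

= 17.3 V; mantissa already in [1, 1000).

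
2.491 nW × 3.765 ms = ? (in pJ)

2.491 × 10^-9 × 3.765 × 10^-3 = 9.378615 × 10^-12 J

9.378615 pJ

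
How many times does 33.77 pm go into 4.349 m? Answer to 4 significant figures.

128800000000

(4.349) / (33.77 × 10^-12) = 0.12878 × 10^12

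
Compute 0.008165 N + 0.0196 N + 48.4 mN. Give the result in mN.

76.165 mN

In mN:
  0.008165 N = 0.008165 × 10^3 mN = 8.165
  0.0196 N = 0.0196 × 10^3 mN = 19.6
  48.4 mN → 48.4
Sum: 8.165 + 19.6 + 48.4 = 76.165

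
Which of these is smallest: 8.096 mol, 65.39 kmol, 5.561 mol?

8.096 mol = 8.096 mol
65.39 kmol = 65390 mol
5.561 mol = 5.561 mol

5.561 mol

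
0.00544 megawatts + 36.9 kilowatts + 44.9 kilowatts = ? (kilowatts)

In kilowatts:
  0.00544 megawatts = 0.00544 × 10^3 kilowatts = 5.44
  36.9 kilowatts → 36.9
  44.9 kilowatts → 44.9
Sum: 5.44 + 36.9 + 44.9 = 87.24

87.24 kilowatts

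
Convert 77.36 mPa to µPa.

77360 µPa

milli = 1e-3, micro = 1e-6; factor is 1e3.
77.36 × 1e3 = 77360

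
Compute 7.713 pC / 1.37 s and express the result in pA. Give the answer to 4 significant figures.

5.630 pA

(7.713 × 10⁻¹²) / (1.37) = 5.62993 × 10⁻¹² A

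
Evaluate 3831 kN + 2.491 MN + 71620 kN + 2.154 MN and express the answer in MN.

80.096 MN

In MN:
  3831 kN = 3831 × 10^-3 MN = 3.831
  2.491 MN → 2.491
  71620 kN = 71620 × 10^-3 MN = 71.62
  2.154 MN → 2.154
Sum: 3.831 + 2.491 + 71.62 + 2.154 = 80.096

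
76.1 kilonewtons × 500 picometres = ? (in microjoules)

38.05 microjoules

76.1 × 10^3 × 500 × 10^-12 = 38050 × 10^-9 J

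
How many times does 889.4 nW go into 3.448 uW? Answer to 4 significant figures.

3.877

(3.448 × 10^-6) / (889.4 × 10^-9) = 0.0038768 × 10^3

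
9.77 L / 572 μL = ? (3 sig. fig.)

(9.77) / (572 × 10^-6) = 0.01708 × 10^6

17100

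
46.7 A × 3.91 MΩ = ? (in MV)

46.7 × 3.91 × 10^6 = 182.597 × 10^6 V

182.597 MV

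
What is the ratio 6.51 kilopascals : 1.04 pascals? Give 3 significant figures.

(6.51e3) / (1.04) = 6.26e3

6260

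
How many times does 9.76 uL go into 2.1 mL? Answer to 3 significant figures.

215

(2.1e-3) / (9.76e-6) = 0.2152e3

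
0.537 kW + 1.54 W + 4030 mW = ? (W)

542.57 W

In W:
  0.537 kW = 0.537 × 10³ W = 537
  1.54 W → 1.54
  4030 mW = 4030 × 10⁻³ W = 4.03
Sum: 537 + 1.54 + 4.03 = 542.57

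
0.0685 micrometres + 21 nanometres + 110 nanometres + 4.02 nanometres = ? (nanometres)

203.52 nanometres

In nanometres:
  0.0685 micrometres = 0.0685e3 nanometres = 68.5
  21 nanometres → 21
  110 nanometres → 110
  4.02 nanometres → 4.02
Sum: 68.5 + 21 + 110 + 4.02 = 203.52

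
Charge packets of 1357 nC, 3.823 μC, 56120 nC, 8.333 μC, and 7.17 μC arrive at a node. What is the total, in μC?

76.803 μC

In μC:
  1357 nC = 1357e-3 μC = 1.357
  3.823 μC → 3.823
  56120 nC = 56120e-3 μC = 56.12
  8.333 μC → 8.333
  7.17 μC → 7.17
Sum: 1.357 + 3.823 + 56.12 + 8.333 + 7.17 = 76.803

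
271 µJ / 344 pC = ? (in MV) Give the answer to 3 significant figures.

(271 × 10^-6) / (344 × 10^-12) = 0.78779 × 10^6 V

0.788 MV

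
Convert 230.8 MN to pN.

230800000000000000000 pN

mega = 1e6, pico = 1e-12; factor is 1e18.
230.8 × 1e18 = 230800000000000000000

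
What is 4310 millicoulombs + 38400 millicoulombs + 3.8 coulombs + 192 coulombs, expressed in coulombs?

In coulombs:
  4310 millicoulombs = 4310 × 10^-3 coulombs = 4.31
  38400 millicoulombs = 38400 × 10^-3 coulombs = 38.4
  3.8 coulombs → 3.8
  192 coulombs → 192
Sum: 4.31 + 38.4 + 3.8 + 192 = 238.51

238.51 coulombs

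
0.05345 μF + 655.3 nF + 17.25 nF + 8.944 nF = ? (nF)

734.944 nF

In nF:
  0.05345 μF = 0.05345e3 nF = 53.45
  655.3 nF → 655.3
  17.25 nF → 17.25
  8.944 nF → 8.944
Sum: 53.45 + 655.3 + 17.25 + 8.944 = 734.944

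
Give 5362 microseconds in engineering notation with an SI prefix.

5.362 milliseconds

= 5.362 × 10⁻³ seconds; 10⁻³ is milli.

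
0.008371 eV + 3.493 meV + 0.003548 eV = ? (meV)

15.412 meV

In meV:
  0.008371 eV = 0.008371 × 10^3 meV = 8.371
  3.493 meV → 3.493
  0.003548 eV = 0.003548 × 10^3 meV = 3.548
Sum: 8.371 + 3.493 + 3.548 = 15.412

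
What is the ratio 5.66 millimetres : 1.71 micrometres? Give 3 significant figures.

3310

(5.66 × 10^-3) / (1.71 × 10^-6) = 3.31 × 10^3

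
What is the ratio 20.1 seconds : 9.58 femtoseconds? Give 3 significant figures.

2100000000000000

(20.1) / (9.58e-15) = 2.098e15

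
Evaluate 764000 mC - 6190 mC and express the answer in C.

In C:
  764000 mC = 764000e-3 C = 764
  6190 mC = 6190e-3 C = 6.19
Difference: 764 - 6.19 = 757.81

757.81 C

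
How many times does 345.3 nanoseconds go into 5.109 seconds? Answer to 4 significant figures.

14800000

(5.109) / (345.3 × 10^-9) = 0.014796 × 10^9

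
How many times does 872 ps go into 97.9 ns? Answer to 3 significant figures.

(97.9 × 10⁻⁹) / (872 × 10⁻¹²) = 0.1123 × 10³

112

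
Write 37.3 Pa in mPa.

(no prefix) = 1e0, milli = 1e-3; factor is 1e3.
37.3 × 1e3 = 37300

37300 mPa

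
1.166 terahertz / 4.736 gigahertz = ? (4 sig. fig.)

(1.166e12) / (4.736e9) = 0.2462e3

246.2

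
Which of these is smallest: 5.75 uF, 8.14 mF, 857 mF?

5.75 uF = 0.00000575 F
8.14 mF = 0.00814 F
857 mF = 0.857 F

5.75 uF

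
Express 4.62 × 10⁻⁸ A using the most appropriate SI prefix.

46.2 nA

= 46.2 × 10⁻⁹ A; 10⁻⁹ is nano.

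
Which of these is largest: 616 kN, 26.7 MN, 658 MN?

658 MN

616 kN = 616000 N
26.7 MN = 26700000 N
658 MN = 658000000 N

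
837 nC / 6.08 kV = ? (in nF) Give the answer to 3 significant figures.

0.138 nF

(837e-9) / (6.08e3) = 137.66e-12 F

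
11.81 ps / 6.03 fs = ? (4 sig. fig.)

(11.81 × 10^-12) / (6.03 × 10^-15) = 1.9585 × 10^3

1959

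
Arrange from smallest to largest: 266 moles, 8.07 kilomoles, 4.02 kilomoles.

266 moles = 266 moles
8.07 kilomoles = 8070 moles
4.02 kilomoles = 4020 moles

266 moles < 4.02 kilomoles < 8.07 kilomoles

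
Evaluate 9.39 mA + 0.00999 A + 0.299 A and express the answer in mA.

318.38 mA

In mA:
  9.39 mA → 9.39
  0.00999 A = 0.00999e3 mA = 9.99
  0.299 A = 0.299e3 mA = 299
Sum: 9.39 + 9.99 + 299 = 318.38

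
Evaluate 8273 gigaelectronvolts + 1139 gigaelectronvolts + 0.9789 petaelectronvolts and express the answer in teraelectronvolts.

988.312 teraelectronvolts

In teraelectronvolts:
  8273 gigaelectronvolts = 8273e-3 teraelectronvolts = 8.273
  1139 gigaelectronvolts = 1139e-3 teraelectronvolts = 1.139
  0.9789 petaelectronvolts = 0.9789e3 teraelectronvolts = 978.9
Sum: 8.273 + 1.139 + 978.9 = 988.312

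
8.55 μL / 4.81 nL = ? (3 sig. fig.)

(8.55e-6) / (4.81e-9) = 1.778e3

1780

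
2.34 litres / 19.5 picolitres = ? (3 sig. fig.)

(2.34) / (19.5 × 10⁻¹²) = 0.12 × 10¹²

120000000000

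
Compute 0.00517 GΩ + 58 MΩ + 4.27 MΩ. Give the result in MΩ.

In MΩ:
  0.00517 GΩ = 0.00517e3 MΩ = 5.17
  58 MΩ → 58
  4.27 MΩ → 4.27
Sum: 5.17 + 58 + 4.27 = 67.44

67.44 MΩ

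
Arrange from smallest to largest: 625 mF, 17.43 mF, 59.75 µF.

625 mF = 0.625 F
17.43 mF = 0.01743 F
59.75 µF = 0.00005975 F

59.75 µF < 17.43 mF < 625 mF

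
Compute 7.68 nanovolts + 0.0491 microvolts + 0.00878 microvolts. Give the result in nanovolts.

In nanovolts:
  7.68 nanovolts → 7.68
  0.0491 microvolts = 0.0491e3 nanovolts = 49.1
  0.00878 microvolts = 0.00878e3 nanovolts = 8.78
Sum: 7.68 + 49.1 + 8.78 = 65.56

65.56 nanovolts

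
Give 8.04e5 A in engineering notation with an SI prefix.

804 kA

= 804e3 A; 1e3 is kilo.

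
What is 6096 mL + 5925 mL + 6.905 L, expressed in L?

18.926 L

In L:
  6096 mL = 6096 × 10^-3 L = 6.096
  5925 mL = 5925 × 10^-3 L = 5.925
  6.905 L → 6.905
Sum: 6.096 + 5.925 + 6.905 = 18.926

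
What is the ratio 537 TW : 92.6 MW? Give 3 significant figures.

(537e12) / (92.6e6) = 5.799e6

5800000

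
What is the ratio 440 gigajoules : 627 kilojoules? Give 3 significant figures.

(440 × 10^9) / (627 × 10^3) = 0.7018 × 10^6

702000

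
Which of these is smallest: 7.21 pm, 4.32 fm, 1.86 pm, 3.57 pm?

4.32 fm

7.21 pm = 0.00000000000721 m
4.32 fm = 0.00000000000000432 m
1.86 pm = 0.00000000000186 m
3.57 pm = 0.00000000000357 m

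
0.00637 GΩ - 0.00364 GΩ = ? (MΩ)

2.73 MΩ

In MΩ:
  0.00637 GΩ = 0.00637 × 10^3 MΩ = 6.37
  0.00364 GΩ = 0.00364 × 10^3 MΩ = 3.64
Difference: 6.37 - 3.64 = 2.73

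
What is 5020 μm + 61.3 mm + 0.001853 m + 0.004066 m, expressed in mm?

In mm:
  5020 μm = 5020 × 10⁻³ mm = 5.02
  61.3 mm → 61.3
  0.001853 m = 0.001853 × 10³ mm = 1.853
  0.004066 m = 0.004066 × 10³ mm = 4.066
Sum: 5.02 + 61.3 + 1.853 + 4.066 = 72.239

72.239 mm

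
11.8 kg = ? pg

11800000000000000 pg

kilo = 10^3, pico = 10^-12; factor is 10^15.
11.8 × 10^15 = 11800000000000000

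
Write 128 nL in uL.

0.128 uL

nano = 10⁻⁹, micro = 10⁻⁶; factor is 10⁻³.
128 × 10⁻³ = 0.128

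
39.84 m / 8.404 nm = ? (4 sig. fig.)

4741000000

(39.84) / (8.404e-9) = 4.7406e9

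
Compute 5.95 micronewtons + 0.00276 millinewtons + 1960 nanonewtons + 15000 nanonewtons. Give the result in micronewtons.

25.67 micronewtons

In micronewtons:
  5.95 micronewtons → 5.95
  0.00276 millinewtons = 0.00276e3 micronewtons = 2.76
  1960 nanonewtons = 1960e-3 micronewtons = 1.96
  15000 nanonewtons = 15000e-3 micronewtons = 15
Sum: 5.95 + 2.76 + 1.96 + 15 = 25.67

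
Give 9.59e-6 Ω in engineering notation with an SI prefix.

9.59 µΩ

= 9.59e-6 Ω; 1e-6 is micro.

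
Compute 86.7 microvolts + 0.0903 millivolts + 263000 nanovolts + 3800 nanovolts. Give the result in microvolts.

443.8 microvolts

In microvolts:
  86.7 microvolts → 86.7
  0.0903 millivolts = 0.0903e3 microvolts = 90.3
  263000 nanovolts = 263000e-3 microvolts = 263
  3800 nanovolts = 3800e-3 microvolts = 3.8
Sum: 86.7 + 90.3 + 263 + 3.8 = 443.8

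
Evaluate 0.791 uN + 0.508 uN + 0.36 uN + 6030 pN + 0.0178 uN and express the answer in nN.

In nN:
  0.791 uN = 0.791 × 10³ nN = 791
  0.508 uN = 0.508 × 10³ nN = 508
  0.36 uN = 0.36 × 10³ nN = 360
  6030 pN = 6030 × 10⁻³ nN = 6.03
  0.0178 uN = 0.0178 × 10³ nN = 17.8
Sum: 791 + 508 + 360 + 6.03 + 17.8 = 1682.83

1682.83 nN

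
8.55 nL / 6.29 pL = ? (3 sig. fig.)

1360

(8.55 × 10⁻⁹) / (6.29 × 10⁻¹²) = 1.359 × 10³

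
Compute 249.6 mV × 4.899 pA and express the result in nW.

0.0012227904 nW

249.6 × 10⁻³ × 4.899 × 10⁻¹² = 1222.7904 × 10⁻¹⁵ W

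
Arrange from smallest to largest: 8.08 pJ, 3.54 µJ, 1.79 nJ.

8.08 pJ < 1.79 nJ < 3.54 µJ

8.08 pJ = 0.00000000000808 J
3.54 µJ = 0.00000354 J
1.79 nJ = 0.00000000179 J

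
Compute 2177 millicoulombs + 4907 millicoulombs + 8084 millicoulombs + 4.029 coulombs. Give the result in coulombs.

In coulombs:
  2177 millicoulombs = 2177 × 10⁻³ coulombs = 2.177
  4907 millicoulombs = 4907 × 10⁻³ coulombs = 4.907
  8084 millicoulombs = 8084 × 10⁻³ coulombs = 8.084
  4.029 coulombs → 4.029
Sum: 2.177 + 4.907 + 8.084 + 4.029 = 19.197

19.197 coulombs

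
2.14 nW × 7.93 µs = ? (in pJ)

2.14 × 10⁻⁹ × 7.93 × 10⁻⁶ = 16.9702 × 10⁻¹⁵ J

0.0169702 pJ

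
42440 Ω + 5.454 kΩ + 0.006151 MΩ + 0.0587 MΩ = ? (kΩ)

112.745 kΩ

In kΩ:
  42440 Ω = 42440e-3 kΩ = 42.44
  5.454 kΩ → 5.454
  0.006151 MΩ = 0.006151e3 kΩ = 6.151
  0.0587 MΩ = 0.0587e3 kΩ = 58.7
Sum: 42.44 + 5.454 + 6.151 + 58.7 = 112.745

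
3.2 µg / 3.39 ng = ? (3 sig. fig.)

944

(3.2e-6) / (3.39e-9) = 0.944e3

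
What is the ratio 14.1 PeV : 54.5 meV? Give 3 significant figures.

259000000000000000

(14.1 × 10¹⁵) / (54.5 × 10⁻³) = 0.2587 × 10¹⁸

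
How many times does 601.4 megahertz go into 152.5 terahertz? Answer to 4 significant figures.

(152.5 × 10^12) / (601.4 × 10^6) = 0.25357 × 10^6

253600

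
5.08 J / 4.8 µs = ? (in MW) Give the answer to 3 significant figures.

1.06 MW

(5.08) / (4.8 × 10⁻⁶) = 1.0583 × 10⁶ W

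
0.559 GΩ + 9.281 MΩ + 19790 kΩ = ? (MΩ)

588.071 MΩ

In MΩ:
  0.559 GΩ = 0.559 × 10³ MΩ = 559
  9.281 MΩ → 9.281
  19790 kΩ = 19790 × 10⁻³ MΩ = 19.79
Sum: 559 + 9.281 + 19.79 = 588.071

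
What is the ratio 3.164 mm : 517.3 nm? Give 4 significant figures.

6116

(3.164 × 10^-3) / (517.3 × 10^-9) = 0.0061164 × 10^6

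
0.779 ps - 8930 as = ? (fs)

In fs:
  0.779 ps = 0.779 × 10^3 fs = 779
  8930 as = 8930 × 10^-3 fs = 8.93
Difference: 779 - 8.93 = 770.07

770.07 fs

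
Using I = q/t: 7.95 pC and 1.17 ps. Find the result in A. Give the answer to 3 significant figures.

(7.95 × 10⁻¹²) / (1.17 × 10⁻¹²) = 6.7949 A

6.79 A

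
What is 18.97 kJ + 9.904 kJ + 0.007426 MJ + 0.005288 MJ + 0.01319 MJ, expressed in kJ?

54.778 kJ

In kJ:
  18.97 kJ → 18.97
  9.904 kJ → 9.904
  0.007426 MJ = 0.007426e3 kJ = 7.426
  0.005288 MJ = 0.005288e3 kJ = 5.288
  0.01319 MJ = 0.01319e3 kJ = 13.19
Sum: 18.97 + 9.904 + 7.426 + 5.288 + 13.19 = 54.778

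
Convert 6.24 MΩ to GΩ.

mega = 1e6, giga = 1e9; factor is 1e-3.
6.24 × 1e-3 = 0.00624

0.00624 GΩ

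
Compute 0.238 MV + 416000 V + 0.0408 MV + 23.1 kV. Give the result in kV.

717.9 kV

In kV:
  0.238 MV = 0.238e3 kV = 238
  416000 V = 416000e-3 kV = 416
  0.0408 MV = 0.0408e3 kV = 40.8
  23.1 kV → 23.1
Sum: 238 + 416 + 40.8 + 23.1 = 717.9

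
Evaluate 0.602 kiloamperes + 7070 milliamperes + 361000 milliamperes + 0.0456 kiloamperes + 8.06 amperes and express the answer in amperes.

In amperes:
  0.602 kiloamperes = 0.602 × 10³ amperes = 602
  7070 milliamperes = 7070 × 10⁻³ amperes = 7.07
  361000 milliamperes = 361000 × 10⁻³ amperes = 361
  0.0456 kiloamperes = 0.0456 × 10³ amperes = 45.6
  8.06 amperes → 8.06
Sum: 602 + 7.07 + 361 + 45.6 + 8.06 = 1023.73

1023.73 amperes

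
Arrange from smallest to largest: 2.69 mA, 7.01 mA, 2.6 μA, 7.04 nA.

7.04 nA < 2.6 μA < 2.69 mA < 7.01 mA

2.69 mA = 0.00269 A
7.01 mA = 0.00701 A
2.6 μA = 0.0000026 A
7.04 nA = 0.00000000704 A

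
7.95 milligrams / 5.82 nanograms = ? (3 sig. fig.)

1370000

(7.95e-3) / (5.82e-9) = 1.366e6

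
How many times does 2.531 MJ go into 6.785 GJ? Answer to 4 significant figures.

2681

(6.785 × 10^9) / (2.531 × 10^6) = 2.6808 × 10^3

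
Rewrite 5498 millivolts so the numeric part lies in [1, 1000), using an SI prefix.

5.498 volts

= 5.498 volts; mantissa already in [1, 1000).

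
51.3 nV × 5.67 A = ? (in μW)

51.3 × 10^-9 × 5.67 = 290.871 × 10^-9 W

0.290871 μW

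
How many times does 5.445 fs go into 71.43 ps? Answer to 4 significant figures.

(71.43e-12) / (5.445e-15) = 13.118e3

13120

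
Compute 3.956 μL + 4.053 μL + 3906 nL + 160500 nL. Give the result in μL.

172.415 μL

In μL:
  3.956 μL → 3.956
  4.053 μL → 4.053
  3906 nL = 3906 × 10⁻³ μL = 3.906
  160500 nL = 160500 × 10⁻³ μL = 160.5
Sum: 3.956 + 4.053 + 3.906 + 160.5 = 172.415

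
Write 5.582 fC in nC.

femto = 1e-15, nano = 1e-9; factor is 1e-6.
5.582 × 1e-6 = 0.000005582

0.000005582 nC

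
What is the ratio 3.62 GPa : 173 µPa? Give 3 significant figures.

20900000000000

(3.62e9) / (173e-6) = 0.02092e15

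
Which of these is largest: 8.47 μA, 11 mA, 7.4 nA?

11 mA

8.47 μA = 0.00000847 A
11 mA = 0.011 A
7.4 nA = 0.0000000074 A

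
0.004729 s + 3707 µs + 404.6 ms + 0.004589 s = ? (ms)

In ms:
  0.004729 s = 0.004729 × 10³ ms = 4.729
  3707 µs = 3707 × 10⁻³ ms = 3.707
  404.6 ms → 404.6
  0.004589 s = 0.004589 × 10³ ms = 4.589
Sum: 4.729 + 3.707 + 404.6 + 4.589 = 417.625

417.625 ms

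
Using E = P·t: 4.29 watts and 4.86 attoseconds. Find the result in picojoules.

0.0000208494 picojoules

4.29 × 4.86 × 10⁻¹⁸ = 20.8494 × 10⁻¹⁸ J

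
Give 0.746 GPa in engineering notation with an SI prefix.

= 746e6 Pa; 1e6 is mega.

746 MPa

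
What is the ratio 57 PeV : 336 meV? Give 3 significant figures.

(57 × 10^15) / (336 × 10^-3) = 0.1696 × 10^18

170000000000000000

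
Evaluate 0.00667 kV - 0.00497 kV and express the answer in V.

In V:
  0.00667 kV = 0.00667 × 10^3 V = 6.67
  0.00497 kV = 0.00497 × 10^3 V = 4.97
Difference: 6.67 - 4.97 = 1.7

1.7 V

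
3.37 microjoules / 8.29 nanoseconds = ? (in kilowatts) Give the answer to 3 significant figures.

0.407 kilowatts

(3.37 × 10⁻⁶) / (8.29 × 10⁻⁹) = 0.40651 × 10³ W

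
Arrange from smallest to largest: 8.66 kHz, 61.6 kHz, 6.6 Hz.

8.66 kHz = 8660 Hz
61.6 kHz = 61600 Hz
6.6 Hz = 6.6 Hz

6.6 Hz < 8.66 kHz < 61.6 kHz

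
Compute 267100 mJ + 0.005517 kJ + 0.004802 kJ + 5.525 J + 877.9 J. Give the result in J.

In J:
  267100 mJ = 267100 × 10⁻³ J = 267.1
  0.005517 kJ = 0.005517 × 10³ J = 5.517
  0.004802 kJ = 0.004802 × 10³ J = 4.802
  5.525 J → 5.525
  877.9 J → 877.9
Sum: 267.1 + 5.517 + 4.802 + 5.525 + 877.9 = 1160.844

1160.844 J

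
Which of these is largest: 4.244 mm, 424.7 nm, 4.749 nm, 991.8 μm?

4.244 mm = 0.004244 m
424.7 nm = 0.0000004247 m
4.749 nm = 0.000000004749 m
991.8 μm = 0.0009918 m

4.244 mm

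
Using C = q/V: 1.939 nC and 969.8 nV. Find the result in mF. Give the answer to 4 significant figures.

1.999 mF

(1.939e-9) / (969.8e-9) = 0.00199938 F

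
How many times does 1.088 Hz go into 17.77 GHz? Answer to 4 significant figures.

(17.77e9) / (1.088) = 16.333e9

16330000000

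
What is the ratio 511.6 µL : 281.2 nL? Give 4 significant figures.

(511.6 × 10^-6) / (281.2 × 10^-9) = 1.8193 × 10^3

1819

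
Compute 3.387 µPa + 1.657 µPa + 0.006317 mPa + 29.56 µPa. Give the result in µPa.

40.921 µPa

In µPa:
  3.387 µPa → 3.387
  1.657 µPa → 1.657
  0.006317 mPa = 0.006317e3 µPa = 6.317
  29.56 µPa → 29.56
Sum: 3.387 + 1.657 + 6.317 + 29.56 = 40.921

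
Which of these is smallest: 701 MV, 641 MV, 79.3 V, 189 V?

701 MV = 701000000 V
641 MV = 641000000 V
79.3 V = 79.3 V
189 V = 189 V

79.3 V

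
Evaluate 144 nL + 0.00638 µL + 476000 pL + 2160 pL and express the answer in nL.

In nL:
  144 nL → 144
  0.00638 µL = 0.00638 × 10^3 nL = 6.38
  476000 pL = 476000 × 10^-3 nL = 476
  2160 pL = 2160 × 10^-3 nL = 2.16
Sum: 144 + 6.38 + 476 + 2.16 = 628.54

628.54 nL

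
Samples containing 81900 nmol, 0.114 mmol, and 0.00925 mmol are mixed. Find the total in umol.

205.15 umol

In umol:
  81900 nmol = 81900 × 10^-3 umol = 81.9
  0.114 mmol = 0.114 × 10^3 umol = 114
  0.00925 mmol = 0.00925 × 10^3 umol = 9.25
Sum: 81.9 + 114 + 9.25 = 205.15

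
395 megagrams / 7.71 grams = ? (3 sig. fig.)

51200000

(395e6) / (7.71) = 51.23e6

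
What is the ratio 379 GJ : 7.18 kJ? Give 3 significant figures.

(379 × 10^9) / (7.18 × 10^3) = 52.79 × 10^6

52800000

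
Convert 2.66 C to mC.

(no prefix) = 10⁰, milli = 10⁻³; factor is 10³.
2.66 × 10³ = 2660

2660 mC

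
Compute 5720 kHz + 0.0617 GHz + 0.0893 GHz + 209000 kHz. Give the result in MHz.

In MHz:
  5720 kHz = 5720 × 10⁻³ MHz = 5.72
  0.0617 GHz = 0.0617 × 10³ MHz = 61.7
  0.0893 GHz = 0.0893 × 10³ MHz = 89.3
  209000 kHz = 209000 × 10⁻³ MHz = 209
Sum: 5.72 + 61.7 + 89.3 + 209 = 365.72

365.72 MHz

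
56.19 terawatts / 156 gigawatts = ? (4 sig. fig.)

360.2

(56.19 × 10^12) / (156 × 10^9) = 0.36019 × 10^3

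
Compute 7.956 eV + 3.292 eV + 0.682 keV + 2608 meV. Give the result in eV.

695.856 eV

In eV:
  7.956 eV → 7.956
  3.292 eV → 3.292
  0.682 keV = 0.682 × 10³ eV = 682
  2608 meV = 2608 × 10⁻³ eV = 2.608
Sum: 7.956 + 3.292 + 682 + 2.608 = 695.856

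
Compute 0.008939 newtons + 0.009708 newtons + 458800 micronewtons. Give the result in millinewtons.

In millinewtons:
  0.008939 newtons = 0.008939 × 10^3 millinewtons = 8.939
  0.009708 newtons = 0.009708 × 10^3 millinewtons = 9.708
  458800 micronewtons = 458800 × 10^-3 millinewtons = 458.8
Sum: 8.939 + 9.708 + 458.8 = 477.447

477.447 millinewtons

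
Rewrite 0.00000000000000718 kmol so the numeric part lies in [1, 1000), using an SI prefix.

7.18 pmol

= 7.18 × 10⁻¹² mol; 10⁻¹² is pico.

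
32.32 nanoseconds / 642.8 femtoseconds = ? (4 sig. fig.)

50280

(32.32e-9) / (642.8e-15) = 0.05028e6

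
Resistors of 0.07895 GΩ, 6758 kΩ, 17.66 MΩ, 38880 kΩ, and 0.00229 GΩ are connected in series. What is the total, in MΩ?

144.538 MΩ

In MΩ:
  0.07895 GΩ = 0.07895e3 MΩ = 78.95
  6758 kΩ = 6758e-3 MΩ = 6.758
  17.66 MΩ → 17.66
  38880 kΩ = 38880e-3 MΩ = 38.88
  0.00229 GΩ = 0.00229e3 MΩ = 2.29
Sum: 78.95 + 6.758 + 17.66 + 38.88 + 2.29 = 144.538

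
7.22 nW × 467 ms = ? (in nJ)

7.22 × 10⁻⁹ × 467 × 10⁻³ = 3371.74 × 10⁻¹² J

3.37174 nJ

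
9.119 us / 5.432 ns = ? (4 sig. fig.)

1679

(9.119 × 10^-6) / (5.432 × 10^-9) = 1.6788 × 10^3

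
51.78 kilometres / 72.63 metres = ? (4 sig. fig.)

712.9

(51.78 × 10^3) / (72.63) = 0.71293 × 10^3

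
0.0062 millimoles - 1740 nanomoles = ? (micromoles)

In micromoles:
  0.0062 millimoles = 0.0062 × 10³ micromoles = 6.2
  1740 nanomoles = 1740 × 10⁻³ micromoles = 1.74
Difference: 6.2 - 1.74 = 4.46

4.46 micromoles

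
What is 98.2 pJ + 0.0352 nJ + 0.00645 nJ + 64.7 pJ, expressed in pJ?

In pJ:
  98.2 pJ → 98.2
  0.0352 nJ = 0.0352 × 10³ pJ = 35.2
  0.00645 nJ = 0.00645 × 10³ pJ = 6.45
  64.7 pJ → 64.7
Sum: 98.2 + 35.2 + 6.45 + 64.7 = 204.55

204.55 pJ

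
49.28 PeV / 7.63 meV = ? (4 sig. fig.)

(49.28 × 10¹⁵) / (7.63 × 10⁻³) = 6.4587 × 10¹⁸

6459000000000000000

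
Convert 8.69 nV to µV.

0.00869 µV

nano = 10^-9, micro = 10^-6; factor is 10^-3.
8.69 × 10^-3 = 0.00869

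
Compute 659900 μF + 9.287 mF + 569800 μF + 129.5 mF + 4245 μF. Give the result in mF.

In mF:
  659900 μF = 659900 × 10^-3 mF = 659.9
  9.287 mF → 9.287
  569800 μF = 569800 × 10^-3 mF = 569.8
  129.5 mF → 129.5
  4245 μF = 4245 × 10^-3 mF = 4.245
Sum: 659.9 + 9.287 + 569.8 + 129.5 + 4.245 = 1372.732

1372.732 mF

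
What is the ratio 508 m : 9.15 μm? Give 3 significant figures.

55500000

(508) / (9.15 × 10⁻⁶) = 55.52 × 10⁶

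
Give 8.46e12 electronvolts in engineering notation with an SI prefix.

= 8.46e12 electronvolts; 1e12 is tera.

8.46 teraelectronvolts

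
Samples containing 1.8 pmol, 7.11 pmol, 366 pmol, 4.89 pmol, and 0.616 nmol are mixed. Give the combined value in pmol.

995.8 pmol

In pmol:
  1.8 pmol → 1.8
  7.11 pmol → 7.11
  366 pmol → 366
  4.89 pmol → 4.89
  0.616 nmol = 0.616 × 10³ pmol = 616
Sum: 1.8 + 7.11 + 366 + 4.89 + 616 = 995.8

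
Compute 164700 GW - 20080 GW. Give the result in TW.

144.62 TW

In TW:
  164700 GW = 164700 × 10^-3 TW = 164.7
  20080 GW = 20080 × 10^-3 TW = 20.08
Difference: 164.7 - 20.08 = 144.62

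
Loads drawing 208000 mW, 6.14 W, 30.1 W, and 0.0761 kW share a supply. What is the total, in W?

320.34 W

In W:
  208000 mW = 208000 × 10⁻³ W = 208
  6.14 W → 6.14
  30.1 W → 30.1
  0.0761 kW = 0.0761 × 10³ W = 76.1
Sum: 208 + 6.14 + 30.1 + 76.1 = 320.34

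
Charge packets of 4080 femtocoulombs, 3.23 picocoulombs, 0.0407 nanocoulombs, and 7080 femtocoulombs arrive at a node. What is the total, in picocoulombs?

55.09 picocoulombs

In picocoulombs:
  4080 femtocoulombs = 4080e-3 picocoulombs = 4.08
  3.23 picocoulombs → 3.23
  0.0407 nanocoulombs = 0.0407e3 picocoulombs = 40.7
  7080 femtocoulombs = 7080e-3 picocoulombs = 7.08
Sum: 4.08 + 3.23 + 40.7 + 7.08 = 55.09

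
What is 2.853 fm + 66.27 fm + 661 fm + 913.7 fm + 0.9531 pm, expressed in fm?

2596.923 fm

In fm:
  2.853 fm → 2.853
  66.27 fm → 66.27
  661 fm → 661
  913.7 fm → 913.7
  0.9531 pm = 0.9531 × 10³ fm = 953.1
Sum: 2.853 + 66.27 + 661 + 913.7 + 953.1 = 2596.923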